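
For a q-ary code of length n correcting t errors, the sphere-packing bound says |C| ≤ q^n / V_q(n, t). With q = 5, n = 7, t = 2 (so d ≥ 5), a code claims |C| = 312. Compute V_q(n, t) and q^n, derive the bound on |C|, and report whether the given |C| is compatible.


V_q(n, t) = 365, q^n = 78125, Hamming bound = 214, |C| = 312 > bound (violated).

Step 1: Compute V_q(n, t) = Σ_{j=0}^2 C(n, j) (q−1)^j.
  j = 0: C(7,0)·(4)^0 = 1·1 = 1.
  j = 1: C(7,1)·(4)^1 = 7·4 = 28.
  j = 2: C(7,2)·(4)^2 = 21·16 = 336.
  V_q(n, t) = 1 + 28 + 336 = 365.
Step 2: q^n = 5^7 = 78125.
Step 3: Hamming bound ⌊q^n / V_q(n,t)⌋ = ⌊78125/365⌋ = 214.
Step 4: Compare |C| = 312 to 214: violated.
The claimed |C| lies above the Hamming bound, so no 5-ary code of length 7 with d ≥ 5 can have 312 codewords.


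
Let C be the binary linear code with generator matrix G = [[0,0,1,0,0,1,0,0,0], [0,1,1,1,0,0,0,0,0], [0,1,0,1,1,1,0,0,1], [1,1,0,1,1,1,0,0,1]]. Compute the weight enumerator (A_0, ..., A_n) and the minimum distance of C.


Weight distribution: A_0 = 1, A_1 = 1, A_2 = 2, A_3 = 4, A_4 = 3, A_5 = 3, A_6 = 2. Minimum distance d = 1.

Enumerate all 2^4 = 16 messages m ∈ F_2^4.
For each, compute codeword c = mG in F_2^9, then tally its weight.
  m = 0000 → c = 000000000, weight = 0.
  m = 1000 → c = 001001000, weight = 2.
  m = 0100 → c = 011100000, weight = 3.
  m = 1100 → c = 010101000, weight = 3.
  m = 0010 → c = 010111001, weight = 5.
  m = 1010 → c = 011110001, weight = 5.
  m = 0110 → c = 001011001, weight = 4.
  m = 1110 → c = 000010001, weight = 2.
  m = 0001 → c = 110111001, weight = 6.
  m = 1001 → c = 111110001, weight = 6.
  m = 0101 → c = 101011001, weight = 5.
  m = 1101 → c = 100010001, weight = 3.
  m = 0011 → c = 100000000, weight = 1.
  m = 1011 → c = 101001000, weight = 3.
  m = 0111 → c = 111100000, weight = 4.
  m = 1111 → c = 110101000, weight = 4.
Tally weights:
  weight 0: 1 codewords.
  weight 1: 1 codewords.
  weight 2: 2 codewords.
  weight 3: 4 codewords.
  weight 4: 3 codewords.
  weight 5: 3 codewords.
  weight 6: 2 codewords.
Minimum distance d = smallest w > 0 with A_w > 0 = 1.
Sanity: Σ A_w = 16 = 2^4 = 16 ✓.


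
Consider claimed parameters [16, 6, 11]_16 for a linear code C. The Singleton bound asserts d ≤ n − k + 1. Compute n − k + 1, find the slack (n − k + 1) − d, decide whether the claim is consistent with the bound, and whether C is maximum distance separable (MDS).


Singleton RHS = n − k + 1 = 11, slack = 0, bound satisfied, MDS.

Singleton bound: d ≤ n − k + 1.
Here n = 16, k = 6, so n − k + 1 = 11.
Given d = 11, check d ≤ 11: YES.
Slack = (n − k + 1) − d = 0.
The code is MDS (slack = 0).
Description: the claimed parameters are [16, 6, 11]_16; such a code would be MDS (meets Singleton bound).


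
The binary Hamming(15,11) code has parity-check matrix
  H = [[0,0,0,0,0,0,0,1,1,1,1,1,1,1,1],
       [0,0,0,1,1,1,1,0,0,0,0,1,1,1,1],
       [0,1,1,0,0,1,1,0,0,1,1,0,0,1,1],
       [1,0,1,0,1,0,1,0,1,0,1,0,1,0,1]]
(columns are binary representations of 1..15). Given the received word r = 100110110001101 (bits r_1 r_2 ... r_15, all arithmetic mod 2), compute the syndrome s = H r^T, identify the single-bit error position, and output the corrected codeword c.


s = (0, 0, 0, 1)^T, error position = 1, corrected codeword c = 000110110001101

Compute s = H r^T mod 2 one row at a time:
  s_1 = 1 + 0 + 0 + 0 + 1 + 1 + 0 + 1 = 4 ≡ 0 (mod 2).
  s_2 = 1 + 1 + 0 + 1 + 1 + 1 + 0 + 1 = 6 ≡ 0 (mod 2).
  s_3 = 0 + 0 + 0 + 1 + 0 + 0 + 0 + 1 = 2 ≡ 0 (mod 2).
  s_4 = 1 + 0 + 1 + 1 + 0 + 0 + 1 + 1 = 5 ≡ 1 (mod 2).
s = (0, 0, 0, 1)^T — this equals column 1 of H (binary 0001), so error is at position 1.
Correct: flip bit 1 of r = 100110110001101 to get c = 000110110001101.


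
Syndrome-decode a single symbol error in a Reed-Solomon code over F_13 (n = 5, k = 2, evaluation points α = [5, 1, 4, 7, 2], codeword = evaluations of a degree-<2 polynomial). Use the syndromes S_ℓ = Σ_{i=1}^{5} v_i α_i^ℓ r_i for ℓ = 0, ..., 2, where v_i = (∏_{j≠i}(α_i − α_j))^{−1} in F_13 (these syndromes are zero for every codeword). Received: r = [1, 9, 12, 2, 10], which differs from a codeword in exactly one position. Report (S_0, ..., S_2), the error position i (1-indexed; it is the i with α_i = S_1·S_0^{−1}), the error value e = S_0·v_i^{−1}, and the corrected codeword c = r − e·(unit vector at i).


S = (7, 9, 6), error at position 1, error magnitude e = 1, c = [0, 9, 12, 2, 10].

Step 1: column multipliers v_i = (∏_{j≠i}(α_i − α_j))^{−1} mod 13.
  i = 1 (α = 5): (5−1)(5−4)(5−7)(5−2) = 4·1·(−2)·3 = −24 ≡ 2, so v_1 = 2^{−1} = 7 (mod 13).
  i = 2 (α = 1): (1−5)(1−4)(1−7)(1−2) = (−4)·(−3)·(−6)·(−1) = 72 ≡ 7, so v_2 = 7^{−1} = 2 (mod 13).
  i = 3 (α = 4): (4−5)(4−1)(4−7)(4−2) = (−1)·3·(−3)·2 = 18 ≡ 5, so v_3 = 5^{−1} = 8 (mod 13).
  i = 4 (α = 7): (7−5)(7−1)(7−4)(7−2) = 2·6·3·5 = 180 ≡ 11, so v_4 = 11^{−1} = 6 (mod 13).
  i = 5 (α = 2): (2−5)(2−1)(2−4)(2−7) = (−3)·1·(−2)·(−5) = −30 ≡ 9, so v_5 = 9^{−1} = 3 (mod 13).
  v = [7, 2, 8, 6, 3].
Step 2: syndromes of r = [1, 9, 12, 2, 10] (all sums mod 13).
  S_0 = Σ v_i r_i = 7·1 + 2·9 + 8·12 + 6·2 + 3·10 = 163 ≡ 7.
  S_1 = Σ v_i α_i r_i = 7·5·1 + 2·1·9 + 8·4·12 + 6·7·2 + 3·2·10 = 581 ≡ 9.
  α_i^2 mod 13 = [12, 1, 3, 10, 4].
  S_2 = Σ v_i α_i^2 r_i = 7·12·1 + 2·1·9 + 8·3·12 + 6·10·2 + 3·4·10 = 630 ≡ 6.
  S = (7, 9, 6) ≠ 0, so r is not a codeword (an error is present).
Step 3: locate the error. For a single error e at position i, S_ℓ = v_i·e·α_i^ℓ, so α_err = S_1/S_0.
  S_0^{−1} = 7^{−1} = 2 (mod 13), so α_err = 9·2 = 18 ≡ 5 = α_1. Error position i = 1.
  Consistency check: S_2/S_1 = 6·3 = 18 ≡ 5 = α_err ✓ (single-error assumption holds).
Step 4: error magnitude e = S_0/v_1 = S_0·∏_{j≠1}(α_1 − α_j) = 7·2 = 14 ≡ 1 (mod 13).
Step 5: correct position 1: c_1 = r_1 − e = 1 − 1 ≡ 0 (mod 13). Hence c = [0, 9, 12, 2, 10].
  Check: interpolating c through the α_i gives m(x) = 8 + 1·x (degree < 2) with m(α_i) = c_i for every i, so c is indeed a codeword.


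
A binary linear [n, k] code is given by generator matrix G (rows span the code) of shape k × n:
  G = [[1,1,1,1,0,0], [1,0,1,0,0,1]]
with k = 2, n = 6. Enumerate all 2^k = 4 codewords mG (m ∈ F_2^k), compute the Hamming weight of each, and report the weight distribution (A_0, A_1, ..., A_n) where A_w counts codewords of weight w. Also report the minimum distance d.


Weight distribution: A_0 = 1, A_3 = 2, A_4 = 1. Minimum distance d = 3.

Enumerate all 2^2 = 4 messages m ∈ F_2^2.
For each, compute codeword c = mG in F_2^6, then tally its weight.
  m = 00 → c = 000000, weight = 0.
  m = 10 → c = 111100, weight = 4.
  m = 01 → c = 101001, weight = 3.
  m = 11 → c = 010101, weight = 3.
Tally weights:
  weight 0: 1 codewords.
  weight 3: 2 codewords.
  weight 4: 1 codewords.
Minimum distance d = smallest w > 0 with A_w > 0 = 3.
Sanity: Σ A_w = 4 = 2^2 = 4 ✓.


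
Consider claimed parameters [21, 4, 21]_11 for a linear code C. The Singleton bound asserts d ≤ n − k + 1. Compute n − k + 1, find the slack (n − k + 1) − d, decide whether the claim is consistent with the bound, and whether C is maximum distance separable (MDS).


Singleton RHS = n − k + 1 = 18, slack = -3, bound violated (no such code; not MDS).

Singleton bound: d ≤ n − k + 1.
Here n = 21, k = 4, so n − k + 1 = 18.
Given d = 21, check d ≤ 18: NO.
Slack = (n − k + 1) − d = -3.
The slack is negative: d = 21 exceeds n − k + 1 = 18 by 3, so the Singleton bound is violated and no linear [21, 4, 21]_11 code can exist. In particular it is not MDS (MDS requires d = n − k + 1 exactly).
Description: the claimed parameters are [21, 4, 21]_11; such a code would be impossible (violates the Singleton bound).


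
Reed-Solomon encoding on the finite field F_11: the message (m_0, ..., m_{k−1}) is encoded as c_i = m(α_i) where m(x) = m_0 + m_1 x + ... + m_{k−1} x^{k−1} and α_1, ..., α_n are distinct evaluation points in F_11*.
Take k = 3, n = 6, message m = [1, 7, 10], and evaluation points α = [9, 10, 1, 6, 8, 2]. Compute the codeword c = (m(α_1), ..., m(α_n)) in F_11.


c = [5, 4, 7, 7, 4, 0]

Message polynomial: m(x) = 1 + 7·x + 10·x^2 (mod 11).
For each evaluation point α_i, compute m(α_i) mod 11:
  α_1 = 9: Horner steps 10 → 9 → 5, so m(9) = 5.
  α_2 = 10: Horner steps 10 → 8 → 4, so m(10) = 4.
  α_3 = 1: Horner steps 10 → 6 → 7, so m(1) = 7.
  α_4 = 6: Horner steps 10 → 1 → 7, so m(6) = 7.
  α_5 = 8: Horner steps 10 → 10 → 4, so m(8) = 4.
  α_6 = 2: Horner steps 10 → 5 → 0, so m(2) = 0.
Codeword c = [5, 4, 7, 7, 4, 0] ∈ F_11^6.


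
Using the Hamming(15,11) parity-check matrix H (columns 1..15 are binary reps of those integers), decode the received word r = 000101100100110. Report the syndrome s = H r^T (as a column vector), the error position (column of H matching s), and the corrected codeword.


s = (1, 1, 0, 0)^T, error position = 12, corrected codeword c = 000101100101110

Compute s = H r^T mod 2 one row at a time:
  s_1 = 0 + 0 + 1 + 0 + 0 + 1 + 1 + 0 = 3 ≡ 1 (mod 2).
  s_2 = 1 + 0 + 1 + 1 + 0 + 1 + 1 + 0 = 5 ≡ 1 (mod 2).
  s_3 = 0 + 0 + 1 + 1 + 1 + 0 + 1 + 0 = 4 ≡ 0 (mod 2).
  s_4 = 0 + 0 + 0 + 1 + 0 + 0 + 1 + 0 = 2 ≡ 0 (mod 2).
s = (1, 1, 0, 0)^T — this equals column 12 of H (binary 1100), so error is at position 12.
Correct: flip bit 12 of r = 000101100100110 to get c = 000101100101110.


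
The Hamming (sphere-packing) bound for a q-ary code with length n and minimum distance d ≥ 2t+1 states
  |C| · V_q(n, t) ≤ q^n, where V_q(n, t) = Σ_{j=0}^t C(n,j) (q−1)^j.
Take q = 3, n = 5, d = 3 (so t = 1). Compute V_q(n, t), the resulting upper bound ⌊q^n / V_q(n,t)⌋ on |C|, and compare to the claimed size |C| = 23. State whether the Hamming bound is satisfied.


V_q(n, t) = 11, q^n = 243, Hamming bound = 22, |C| = 23 > bound (violated).

Step 1: Compute V_q(n, t) = Σ_{j=0}^1 C(n, j) (q−1)^j.
  j = 0: C(5,0)·(2)^0 = 1·1 = 1.
  j = 1: C(5,1)·(2)^1 = 5·2 = 10.
  V_q(n, t) = 1 + 10 = 11.
Step 2: q^n = 3^5 = 243.
Step 3: Hamming bound ⌊q^n / V_q(n,t)⌋ = ⌊243/11⌋ = 22.
Step 4: Compare |C| = 23 to 22: violated.
The claimed |C| lies above the Hamming bound, so no 3-ary code of length 5 with d ≥ 3 can have 23 codewords.


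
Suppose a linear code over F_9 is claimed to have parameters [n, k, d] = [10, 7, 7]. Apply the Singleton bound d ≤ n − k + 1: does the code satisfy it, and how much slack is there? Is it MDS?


Singleton RHS = n − k + 1 = 4, slack = -3, bound violated (no such code; not MDS).

Singleton bound: d ≤ n − k + 1.
Here n = 10, k = 7, so n − k + 1 = 4.
Given d = 7, check d ≤ 4: NO.
Slack = (n − k + 1) − d = -3.
The slack is negative: d = 7 exceeds n − k + 1 = 4 by 3, so the Singleton bound is violated and no linear [10, 7, 7]_9 code can exist. In particular it is not MDS (MDS requires d = n − k + 1 exactly).
Description: the claimed parameters are [10, 7, 7]_9; such a code would be impossible (violates the Singleton bound).


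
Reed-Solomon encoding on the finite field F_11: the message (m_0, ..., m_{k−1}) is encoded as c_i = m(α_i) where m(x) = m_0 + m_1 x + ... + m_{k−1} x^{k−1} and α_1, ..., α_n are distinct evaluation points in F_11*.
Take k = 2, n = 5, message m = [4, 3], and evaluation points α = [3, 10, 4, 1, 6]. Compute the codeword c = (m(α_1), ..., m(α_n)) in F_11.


c = [2, 1, 5, 7, 0]

Message polynomial: m(x) = 4 + 3·x (mod 11).
For each evaluation point α_i, compute m(α_i) mod 11:
  α_1 = 3: Horner steps 3 → 2, so m(3) = 2.
  α_2 = 10: Horner steps 3 → 1, so m(10) = 1.
  α_3 = 4: Horner steps 3 → 5, so m(4) = 5.
  α_4 = 1: Horner steps 3 → 7, so m(1) = 7.
  α_5 = 6: Horner steps 3 → 0, so m(6) = 0.
Codeword c = [2, 1, 5, 7, 0] ∈ F_11^5.


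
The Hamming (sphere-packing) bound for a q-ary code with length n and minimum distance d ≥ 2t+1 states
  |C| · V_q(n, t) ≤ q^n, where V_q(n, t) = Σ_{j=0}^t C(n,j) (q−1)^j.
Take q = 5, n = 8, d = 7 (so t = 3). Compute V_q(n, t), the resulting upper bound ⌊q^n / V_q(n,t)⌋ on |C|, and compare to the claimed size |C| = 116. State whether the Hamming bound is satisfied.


V_q(n, t) = 4065, q^n = 390625, Hamming bound = 96, |C| = 116 > bound (violated).

Step 1: Compute V_q(n, t) = Σ_{j=0}^3 C(n, j) (q−1)^j.
  j = 0: C(8,0)·(4)^0 = 1·1 = 1.
  j = 1: C(8,1)·(4)^1 = 8·4 = 32.
  j = 2: C(8,2)·(4)^2 = 28·16 = 448.
  j = 3: C(8,3)·(4)^3 = 56·64 = 3584.
  V_q(n, t) = 1 + 32 + 448 + 3584 = 4065.
Step 2: q^n = 5^8 = 390625.
Step 3: Hamming bound ⌊q^n / V_q(n,t)⌋ = ⌊390625/4065⌋ = 96.
Step 4: Compare |C| = 116 to 96: violated.
The claimed |C| lies above the Hamming bound, so no 5-ary code of length 8 with d ≥ 7 can have 116 codewords.


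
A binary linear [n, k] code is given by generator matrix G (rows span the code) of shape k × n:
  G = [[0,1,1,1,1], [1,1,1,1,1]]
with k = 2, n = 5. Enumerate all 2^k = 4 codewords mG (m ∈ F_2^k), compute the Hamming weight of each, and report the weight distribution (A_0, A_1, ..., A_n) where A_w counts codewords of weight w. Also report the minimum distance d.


Weight distribution: A_0 = 1, A_1 = 1, A_4 = 1, A_5 = 1. Minimum distance d = 1.

Enumerate all 2^2 = 4 messages m ∈ F_2^2.
For each, compute codeword c = mG in F_2^5, then tally its weight.
  m = 00 → c = 00000, weight = 0.
  m = 10 → c = 01111, weight = 4.
  m = 01 → c = 11111, weight = 5.
  m = 11 → c = 10000, weight = 1.
Tally weights:
  weight 0: 1 codewords.
  weight 1: 1 codewords.
  weight 4: 1 codewords.
  weight 5: 1 codewords.
Minimum distance d = smallest w > 0 with A_w > 0 = 1.
Sanity: Σ A_w = 4 = 2^2 = 4 ✓.


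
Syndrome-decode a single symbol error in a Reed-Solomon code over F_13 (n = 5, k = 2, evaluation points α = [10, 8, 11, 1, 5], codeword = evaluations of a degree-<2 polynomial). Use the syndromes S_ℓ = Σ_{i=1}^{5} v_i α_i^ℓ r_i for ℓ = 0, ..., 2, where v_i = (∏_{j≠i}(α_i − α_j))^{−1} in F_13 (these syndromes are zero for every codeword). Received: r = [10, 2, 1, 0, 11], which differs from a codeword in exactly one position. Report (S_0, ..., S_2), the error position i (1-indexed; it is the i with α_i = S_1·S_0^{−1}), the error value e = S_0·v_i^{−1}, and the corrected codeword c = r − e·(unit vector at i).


S = (2, 10, 11), error at position 5, error magnitude e = 8, c = [10, 2, 1, 0, 3].

Step 1: column multipliers v_i = (∏_{j≠i}(α_i − α_j))^{−1} mod 13.
  i = 1 (α = 10): (10−8)(10−11)(10−1)(10−5) = 2·(−1)·9·5 = −90 ≡ 1, so v_1 = 1^{−1} = 1 (mod 13).
  i = 2 (α = 8): (8−10)(8−11)(8−1)(8−5) = (−2)·(−3)·7·3 = 126 ≡ 9, so v_2 = 9^{−1} = 3 (mod 13).
  i = 3 (α = 11): (11−10)(11−8)(11−1)(11−5) = 1·3·10·6 = 180 ≡ 11, so v_3 = 11^{−1} = 6 (mod 13).
  i = 4 (α = 1): (1−10)(1−8)(1−11)(1−5) = (−9)·(−7)·(−10)·(−4) = 2520 ≡ 11, so v_4 = 11^{−1} = 6 (mod 13).
  i = 5 (α = 5): (5−10)(5−8)(5−11)(5−1) = (−5)·(−3)·(−6)·4 = −360 ≡ 4, so v_5 = 4^{−1} = 10 (mod 13).
  v = [1, 3, 6, 6, 10].
Step 2: syndromes of r = [10, 2, 1, 0, 11] (all sums mod 13).
  S_0 = Σ v_i r_i = 1·10 + 3·2 + 6·1 + 6·0 + 10·11 = 132 ≡ 2.
  S_1 = Σ v_i α_i r_i = 1·10·10 + 3·8·2 + 6·11·1 + 6·1·0 + 10·5·11 = 764 ≡ 10.
  α_i^2 mod 13 = [9, 12, 4, 1, 12].
  S_2 = Σ v_i α_i^2 r_i = 1·9·10 + 3·12·2 + 6·4·1 + 6·1·0 + 10·12·11 = 1506 ≡ 11.
  S = (2, 10, 11) ≠ 0, so r is not a codeword (an error is present).
Step 3: locate the error. For a single error e at position i, S_ℓ = v_i·e·α_i^ℓ, so α_err = S_1/S_0.
  S_0^{−1} = 2^{−1} = 7 (mod 13), so α_err = 10·7 = 70 ≡ 5 = α_5. Error position i = 5.
  Consistency check: S_2/S_1 = 11·4 = 44 ≡ 5 = α_err ✓ (single-error assumption holds).
Step 4: error magnitude e = S_0/v_5 = S_0·∏_{j≠5}(α_5 − α_j) = 2·4 = 8 ≡ 8 (mod 13).
Step 5: correct position 5: c_5 = r_5 − e = 11 − 8 ≡ 3 (mod 13). Hence c = [10, 2, 1, 0, 3].
  Check: interpolating c through the α_i gives m(x) = 9 + 4·x (degree < 2) with m(α_i) = c_i for every i, so c is indeed a codeword.


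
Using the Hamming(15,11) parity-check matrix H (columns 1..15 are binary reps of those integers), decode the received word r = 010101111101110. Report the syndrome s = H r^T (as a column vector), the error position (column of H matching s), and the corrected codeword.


s = (0, 0, 1, 1)^T, error position = 3, corrected codeword c = 011101111101110

Compute s = H r^T mod 2 one row at a time:
  s_1 = 1 + 1 + 1 + 0 + 1 + 1 + 1 + 0 = 6 ≡ 0 (mod 2).
  s_2 = 1 + 0 + 1 + 1 + 1 + 1 + 1 + 0 = 6 ≡ 0 (mod 2).
  s_3 = 1 + 0 + 1 + 1 + 1 + 0 + 1 + 0 = 5 ≡ 1 (mod 2).
  s_4 = 0 + 0 + 0 + 1 + 1 + 0 + 1 + 0 = 3 ≡ 1 (mod 2).
s = (0, 0, 1, 1)^T — this equals column 3 of H (binary 0011), so error is at position 3.
Correct: flip bit 3 of r = 010101111101110 to get c = 011101111101110.


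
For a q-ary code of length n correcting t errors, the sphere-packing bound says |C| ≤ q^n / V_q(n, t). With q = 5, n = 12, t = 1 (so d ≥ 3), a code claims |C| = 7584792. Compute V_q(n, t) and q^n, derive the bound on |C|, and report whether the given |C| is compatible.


V_q(n, t) = 49, q^n = 244140625, Hamming bound = 4982461, |C| = 7584792 > bound (violated).

Step 1: Compute V_q(n, t) = Σ_{j=0}^1 C(n, j) (q−1)^j.
  j = 0: C(12,0)·(4)^0 = 1·1 = 1.
  j = 1: C(12,1)·(4)^1 = 12·4 = 48.
  V_q(n, t) = 1 + 48 = 49.
Step 2: q^n = 5^12 = 244140625.
Step 3: Hamming bound ⌊q^n / V_q(n,t)⌋ = ⌊244140625/49⌋ = 4982461.
Step 4: Compare |C| = 7584792 to 4982461: violated.
The claimed |C| lies above the Hamming bound, so no 5-ary code of length 12 with d ≥ 3 can have 7584792 codewords.


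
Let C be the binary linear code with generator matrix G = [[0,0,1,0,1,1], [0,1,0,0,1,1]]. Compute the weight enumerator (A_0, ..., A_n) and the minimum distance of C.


Weight distribution: A_0 = 1, A_2 = 1, A_3 = 2. Minimum distance d = 2.

Enumerate all 2^2 = 4 messages m ∈ F_2^2.
For each, compute codeword c = mG in F_2^6, then tally its weight.
  m = 00 → c = 000000, weight = 0.
  m = 10 → c = 001011, weight = 3.
  m = 01 → c = 010011, weight = 3.
  m = 11 → c = 011000, weight = 2.
Tally weights:
  weight 0: 1 codewords.
  weight 2: 1 codewords.
  weight 3: 2 codewords.
Minimum distance d = smallest w > 0 with A_w > 0 = 2.
Sanity: Σ A_w = 4 = 2^2 = 4 ✓.


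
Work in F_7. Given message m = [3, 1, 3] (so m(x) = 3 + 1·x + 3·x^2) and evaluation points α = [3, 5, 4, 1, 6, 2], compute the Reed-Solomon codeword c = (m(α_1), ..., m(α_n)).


c = [5, 6, 6, 0, 5, 3]

Message polynomial: m(x) = 3 + 1·x + 3·x^2 (mod 7).
For each evaluation point α_i, compute m(α_i) mod 7:
  α_1 = 3: Horner steps 3 → 3 → 5, so m(3) = 5.
  α_2 = 5: Horner steps 3 → 2 → 6, so m(5) = 6.
  α_3 = 4: Horner steps 3 → 6 → 6, so m(4) = 6.
  α_4 = 1: Horner steps 3 → 4 → 0, so m(1) = 0.
  α_5 = 6: Horner steps 3 → 5 → 5, so m(6) = 5.
  α_6 = 2: Horner steps 3 → 0 → 3, so m(2) = 3.
Codeword c = [5, 6, 6, 0, 5, 3] ∈ F_7^6.


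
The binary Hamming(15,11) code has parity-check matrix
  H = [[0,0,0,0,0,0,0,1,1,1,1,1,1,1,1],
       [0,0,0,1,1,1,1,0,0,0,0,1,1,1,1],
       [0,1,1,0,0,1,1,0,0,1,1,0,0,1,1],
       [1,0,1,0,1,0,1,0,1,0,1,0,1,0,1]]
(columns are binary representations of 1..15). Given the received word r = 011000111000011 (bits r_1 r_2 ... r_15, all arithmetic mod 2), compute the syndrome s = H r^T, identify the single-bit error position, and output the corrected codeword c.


s = (0, 1, 1, 0)^T, error position = 6, corrected codeword c = 011001111000011

Compute s = H r^T mod 2 one row at a time:
  s_1 = 1 + 1 + 0 + 0 + 0 + 0 + 1 + 1 = 4 ≡ 0 (mod 2).
  s_2 = 0 + 0 + 0 + 1 + 0 + 0 + 1 + 1 = 3 ≡ 1 (mod 2).
  s_3 = 1 + 1 + 0 + 1 + 0 + 0 + 1 + 1 = 5 ≡ 1 (mod 2).
  s_4 = 0 + 1 + 0 + 1 + 1 + 0 + 0 + 1 = 4 ≡ 0 (mod 2).
s = (0, 1, 1, 0)^T — this equals column 6 of H (binary 0110), so error is at position 6.
Correct: flip bit 6 of r = 011000111000011 to get c = 011001111000011.


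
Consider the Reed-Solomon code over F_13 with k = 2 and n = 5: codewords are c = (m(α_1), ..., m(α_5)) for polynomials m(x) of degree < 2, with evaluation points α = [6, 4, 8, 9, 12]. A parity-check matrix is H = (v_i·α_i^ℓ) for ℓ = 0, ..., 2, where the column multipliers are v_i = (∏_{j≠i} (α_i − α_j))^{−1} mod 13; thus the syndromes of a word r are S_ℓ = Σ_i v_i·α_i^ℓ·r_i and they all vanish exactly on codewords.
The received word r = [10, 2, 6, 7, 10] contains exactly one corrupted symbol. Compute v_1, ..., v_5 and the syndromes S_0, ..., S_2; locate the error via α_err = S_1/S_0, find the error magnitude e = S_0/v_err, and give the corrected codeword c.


S = (1, 6, 10), error at position 1, error magnitude e = 6, c = [4, 2, 6, 7, 10].

Step 1: column multipliers v_i = (∏_{j≠i}(α_i − α_j))^{−1} mod 13.
  i = 1 (α = 6): (6−4)(6−8)(6−9)(6−12) = 2·(−2)·(−3)·(−6) = −72 ≡ 6, so v_1 = 6^{−1} = 11 (mod 13).
  i = 2 (α = 4): (4−6)(4−8)(4−9)(4−12) = (−2)·(−4)·(−5)·(−8) = 320 ≡ 8, so v_2 = 8^{−1} = 5 (mod 13).
  i = 3 (α = 8): (8−6)(8−4)(8−9)(8−12) = 2·4·(−1)·(−4) = 32 ≡ 6, so v_3 = 6^{−1} = 11 (mod 13).
  i = 4 (α = 9): (9−6)(9−4)(9−8)(9−12) = 3·5·1·(−3) = −45 ≡ 7, so v_4 = 7^{−1} = 2 (mod 13).
  i = 5 (α = 12): (12−6)(12−4)(12−8)(12−9) = 6·8·4·3 = 576 ≡ 4, so v_5 = 4^{−1} = 10 (mod 13).
  v = [11, 5, 11, 2, 10].
Step 2: syndromes of r = [10, 2, 6, 7, 10] (all sums mod 13).
  S_0 = Σ v_i r_i = 11·10 + 5·2 + 11·6 + 2·7 + 10·10 = 300 ≡ 1.
  S_1 = Σ v_i α_i r_i = 11·6·10 + 5·4·2 + 11·8·6 + 2·9·7 + 10·12·10 = 2554 ≡ 6.
  α_i^2 mod 13 = [10, 3, 12, 3, 1].
  S_2 = Σ v_i α_i^2 r_i = 11·10·10 + 5·3·2 + 11·12·6 + 2·3·7 + 10·1·10 = 2064 ≡ 10.
  S = (1, 6, 10) ≠ 0, so r is not a codeword (an error is present).
Step 3: locate the error. For a single error e at position i, S_ℓ = v_i·e·α_i^ℓ, so α_err = S_1/S_0.
  S_0^{−1} = 1^{−1} = 1 (mod 13), so α_err = 6·1 = 6 ≡ 6 = α_1. Error position i = 1.
  Consistency check: S_2/S_1 = 10·11 = 110 ≡ 6 = α_err ✓ (single-error assumption holds).
Step 4: error magnitude e = S_0/v_1 = S_0·∏_{j≠1}(α_1 − α_j) = 1·6 = 6 ≡ 6 (mod 13).
Step 5: correct position 1: c_1 = r_1 − e = 10 − 6 ≡ 4 (mod 13). Hence c = [4, 2, 6, 7, 10].
  Check: interpolating c through the α_i gives m(x) = 11 + 1·x (degree < 2) with m(α_i) = c_i for every i, so c is indeed a codeword.


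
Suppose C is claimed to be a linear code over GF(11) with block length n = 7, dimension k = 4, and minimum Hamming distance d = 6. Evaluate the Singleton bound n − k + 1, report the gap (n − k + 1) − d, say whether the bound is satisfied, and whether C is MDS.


Singleton RHS = n − k + 1 = 4, slack = -2, bound violated (no such code; not MDS).

Singleton bound: d ≤ n − k + 1.
Here n = 7, k = 4, so n − k + 1 = 4.
Given d = 6, check d ≤ 4: NO.
Slack = (n − k + 1) − d = -2.
The slack is negative: d = 6 exceeds n − k + 1 = 4 by 2, so the Singleton bound is violated and no linear [7, 4, 6]_11 code can exist. In particular it is not MDS (MDS requires d = n − k + 1 exactly).
Description: the claimed parameters are [7, 4, 6]_11; such a code would be impossible (violates the Singleton bound).


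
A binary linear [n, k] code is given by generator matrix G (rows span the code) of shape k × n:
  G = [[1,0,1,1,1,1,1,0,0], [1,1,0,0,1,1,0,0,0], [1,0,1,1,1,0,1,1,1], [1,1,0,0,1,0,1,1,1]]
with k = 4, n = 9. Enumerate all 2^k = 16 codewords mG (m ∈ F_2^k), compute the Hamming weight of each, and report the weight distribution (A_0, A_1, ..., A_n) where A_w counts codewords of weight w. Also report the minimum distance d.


Weight distribution: A_0 = 1, A_1 = 1, A_3 = 2, A_4 = 3, A_5 = 3, A_6 = 4, A_7 = 2. Minimum distance d = 1.

Enumerate all 2^4 = 16 messages m ∈ F_2^4.
For each, compute codeword c = mG in F_2^9, then tally its weight.
  m = 0000 → c = 000000000, weight = 0.
  m = 1000 → c = 101111100, weight = 6.
  m = 0100 → c = 110011000, weight = 4.
  m = 1100 → c = 011100100, weight = 4.
  m = 0010 → c = 101110111, weight = 7.
  m = 1010 → c = 000001011, weight = 3.
  m = 0110 → c = 011101111, weight = 7.
  m = 1110 → c = 110010011, weight = 5.
  m = 0001 → c = 110010111, weight = 6.
  m = 1001 → c = 011101011, weight = 6.
  m = 0101 → c = 000001111, weight = 4.
  m = 1101 → c = 101110011, weight = 6.
  m = 0011 → c = 011100000, weight = 3.
  m = 1011 → c = 110011100, weight = 5.
  m = 0111 → c = 101111000, weight = 5.
  m = 1111 → c = 000000100, weight = 1.
Tally weights:
  weight 0: 1 codewords.
  weight 1: 1 codewords.
  weight 3: 2 codewords.
  weight 4: 3 codewords.
  weight 5: 3 codewords.
  weight 6: 4 codewords.
  weight 7: 2 codewords.
Minimum distance d = smallest w > 0 with A_w > 0 = 1.
Sanity: Σ A_w = 16 = 2^4 = 16 ✓.


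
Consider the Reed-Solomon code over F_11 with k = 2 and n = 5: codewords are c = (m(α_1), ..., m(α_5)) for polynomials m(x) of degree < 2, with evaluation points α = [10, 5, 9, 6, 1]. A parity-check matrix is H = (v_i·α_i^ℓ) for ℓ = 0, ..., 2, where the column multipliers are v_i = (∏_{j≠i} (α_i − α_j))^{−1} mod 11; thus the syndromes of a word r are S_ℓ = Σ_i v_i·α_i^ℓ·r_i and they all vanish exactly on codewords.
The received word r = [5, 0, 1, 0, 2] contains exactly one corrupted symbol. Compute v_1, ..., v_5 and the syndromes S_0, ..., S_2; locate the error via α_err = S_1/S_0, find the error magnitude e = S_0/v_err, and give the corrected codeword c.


S = (6, 8, 7), error at position 2, error magnitude e = 4, c = [5, 7, 1, 0, 2].

Step 1: column multipliers v_i = (∏_{j≠i}(α_i − α_j))^{−1} mod 11.
  i = 1 (α = 10): (10−5)(10−9)(10−6)(10−1) = 5·1·4·9 = 180 ≡ 4, so v_1 = 4^{−1} = 3 (mod 11).
  i = 2 (α = 5): (5−10)(5−9)(5−6)(5−1) = (−5)·(−4)·(−1)·4 = −80 ≡ 8, so v_2 = 8^{−1} = 7 (mod 11).
  i = 3 (α = 9): (9−10)(9−5)(9−6)(9−1) = (−1)·4·3·8 = −96 ≡ 3, so v_3 = 3^{−1} = 4 (mod 11).
  i = 4 (α = 6): (6−10)(6−5)(6−9)(6−1) = (−4)·1·(−3)·5 = 60 ≡ 5, so v_4 = 5^{−1} = 9 (mod 11).
  i = 5 (α = 1): (1−10)(1−5)(1−9)(1−6) = (−9)·(−4)·(−8)·(−5) = 1440 ≡ 10, so v_5 = 10^{−1} = 10 (mod 11).
  v = [3, 7, 4, 9, 10].
Step 2: syndromes of r = [5, 0, 1, 0, 2] (all sums mod 11).
  S_0 = Σ v_i r_i = 3·5 + 7·0 + 4·1 + 9·0 + 10·2 = 39 ≡ 6.
  S_1 = Σ v_i α_i r_i = 3·10·5 + 7·5·0 + 4·9·1 + 9·6·0 + 10·1·2 = 206 ≡ 8.
  α_i^2 mod 11 = [1, 3, 4, 3, 1].
  S_2 = Σ v_i α_i^2 r_i = 3·1·5 + 7·3·0 + 4·4·1 + 9·3·0 + 10·1·2 = 51 ≡ 7.
  S = (6, 8, 7) ≠ 0, so r is not a codeword (an error is present).
Step 3: locate the error. For a single error e at position i, S_ℓ = v_i·e·α_i^ℓ, so α_err = S_1/S_0.
  S_0^{−1} = 6^{−1} = 2 (mod 11), so α_err = 8·2 = 16 ≡ 5 = α_2. Error position i = 2.
  Consistency check: S_2/S_1 = 7·7 = 49 ≡ 5 = α_err ✓ (single-error assumption holds).
Step 4: error magnitude e = S_0/v_2 = S_0·∏_{j≠2}(α_2 − α_j) = 6·8 = 48 ≡ 4 (mod 11).
Step 5: correct position 2: c_2 = r_2 − e = 0 − 4 ≡ 7 (mod 11). Hence c = [5, 7, 1, 0, 2].
  Check: interpolating c through the α_i gives m(x) = 9 + 4·x (degree < 2) with m(α_i) = c_i for every i, so c is indeed a codeword.


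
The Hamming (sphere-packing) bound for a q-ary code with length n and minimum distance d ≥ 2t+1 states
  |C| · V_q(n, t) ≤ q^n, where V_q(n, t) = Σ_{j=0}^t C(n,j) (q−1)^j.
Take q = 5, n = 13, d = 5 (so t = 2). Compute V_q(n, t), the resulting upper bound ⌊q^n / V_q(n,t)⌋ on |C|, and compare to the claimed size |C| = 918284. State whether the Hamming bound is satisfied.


V_q(n, t) = 1301, q^n = 1220703125, Hamming bound = 938280, |C| = 918284 ≤ bound (satisfied).

Step 1: Compute V_q(n, t) = Σ_{j=0}^2 C(n, j) (q−1)^j.
  j = 0: C(13,0)·(4)^0 = 1·1 = 1.
  j = 1: C(13,1)·(4)^1 = 13·4 = 52.
  j = 2: C(13,2)·(4)^2 = 78·16 = 1248.
  V_q(n, t) = 1 + 52 + 1248 = 1301.
Step 2: q^n = 5^13 = 1220703125.
Step 3: Hamming bound ⌊q^n / V_q(n,t)⌋ = ⌊1220703125/1301⌋ = 938280.
Step 4: Compare |C| = 918284 to 938280: satisfied.
The claimed |C| lies below the Hamming bound.


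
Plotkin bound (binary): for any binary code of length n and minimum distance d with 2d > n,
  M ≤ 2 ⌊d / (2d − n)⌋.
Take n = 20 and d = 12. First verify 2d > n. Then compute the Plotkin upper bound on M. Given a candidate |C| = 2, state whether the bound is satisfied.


Plotkin bound M ≤ 6; given |C| = 2 ≤ bound (satisfied).

Check applicability: 2d = 24, n = 20.
2d − n = 4 > 0, so Plotkin applies.
Compute d/(2d−n) = 12/4 ≈ 3.0000.
⌊d/(2d−n)⌋ = 3.
Plotkin bound: M ≤ 2·3 = 6.
Given |C| = 2, check: satisfied.
This |C| is below the Plotkin bound.


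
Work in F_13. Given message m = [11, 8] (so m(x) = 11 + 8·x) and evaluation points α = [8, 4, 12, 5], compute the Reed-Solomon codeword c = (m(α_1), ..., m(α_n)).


c = [10, 4, 3, 12]

Message polynomial: m(x) = 11 + 8·x (mod 13).
For each evaluation point α_i, compute m(α_i) mod 13:
  α_1 = 8: Horner steps 8 → 10, so m(8) = 10.
  α_2 = 4: Horner steps 8 → 4, so m(4) = 4.
  α_3 = 12: Horner steps 8 → 3, so m(12) = 3.
  α_4 = 5: Horner steps 8 → 12, so m(5) = 12.
Codeword c = [10, 4, 3, 12] ∈ F_13^4.


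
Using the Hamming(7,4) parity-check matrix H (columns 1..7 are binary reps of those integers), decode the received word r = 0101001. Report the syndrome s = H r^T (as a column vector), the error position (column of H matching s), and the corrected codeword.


s = (0, 0, 1)^T, error position = 1, corrected codeword c = 1101001

Compute s = H r^T mod 2 one row at a time:
  s_1 = 1 + 0 + 0 + 1 = 2 ≡ 0 (mod 2).
  s_2 = 1 + 0 + 0 + 1 = 2 ≡ 0 (mod 2).
  s_3 = 0 + 0 + 0 + 1 = 1 ≡ 1 (mod 2).
s = (0, 0, 1)^T — this equals column 1 of H (binary 001), so error is at position 1.
Correct: flip bit 1 of r = 0101001 to get c = 1101001.


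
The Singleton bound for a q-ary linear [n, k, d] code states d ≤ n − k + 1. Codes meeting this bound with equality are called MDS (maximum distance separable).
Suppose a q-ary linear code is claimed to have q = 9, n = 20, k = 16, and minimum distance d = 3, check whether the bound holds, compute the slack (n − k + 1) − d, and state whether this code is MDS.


Singleton RHS = n − k + 1 = 5, slack = 2, bound satisfied, not MDS.

Singleton bound: d ≤ n − k + 1.
Here n = 20, k = 16, so n − k + 1 = 5.
Given d = 3, check d ≤ 5: YES.
Slack = (n − k + 1) − d = 2.
The code is NOT MDS (slack = 2 > 0).
Description: the claimed parameters are [20, 16, 3]_9; such a code would be non-MDS.


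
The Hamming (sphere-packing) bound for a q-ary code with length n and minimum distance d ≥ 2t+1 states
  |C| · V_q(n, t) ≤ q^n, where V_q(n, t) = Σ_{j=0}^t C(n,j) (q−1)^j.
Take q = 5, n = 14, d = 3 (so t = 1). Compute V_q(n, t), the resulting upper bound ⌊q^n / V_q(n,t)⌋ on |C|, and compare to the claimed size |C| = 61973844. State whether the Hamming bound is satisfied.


V_q(n, t) = 57, q^n = 6103515625, Hamming bound = 107079221, |C| = 61973844 ≤ bound (satisfied).

Step 1: Compute V_q(n, t) = Σ_{j=0}^1 C(n, j) (q−1)^j.
  j = 0: C(14,0)·(4)^0 = 1·1 = 1.
  j = 1: C(14,1)·(4)^1 = 14·4 = 56.
  V_q(n, t) = 1 + 56 = 57.
Step 2: q^n = 5^14 = 6103515625.
Step 3: Hamming bound ⌊q^n / V_q(n,t)⌋ = ⌊6103515625/57⌋ = 107079221.
Step 4: Compare |C| = 61973844 to 107079221: satisfied.
The claimed |C| lies below the Hamming bound.


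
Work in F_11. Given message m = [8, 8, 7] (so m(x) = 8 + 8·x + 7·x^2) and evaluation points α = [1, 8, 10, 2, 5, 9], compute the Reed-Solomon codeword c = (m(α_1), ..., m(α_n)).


c = [1, 3, 7, 8, 3, 9]

Message polynomial: m(x) = 8 + 8·x + 7·x^2 (mod 11).
For each evaluation point α_i, compute m(α_i) mod 11:
  α_1 = 1: Horner steps 7 → 4 → 1, so m(1) = 1.
  α_2 = 8: Horner steps 7 → 9 → 3, so m(8) = 3.
  α_3 = 10: Horner steps 7 → 1 → 7, so m(10) = 7.
  α_4 = 2: Horner steps 7 → 0 → 8, so m(2) = 8.
  α_5 = 5: Horner steps 7 → 10 → 3, so m(5) = 3.
  α_6 = 9: Horner steps 7 → 5 → 9, so m(9) = 9.
Codeword c = [1, 3, 7, 8, 3, 9] ∈ F_11^6.


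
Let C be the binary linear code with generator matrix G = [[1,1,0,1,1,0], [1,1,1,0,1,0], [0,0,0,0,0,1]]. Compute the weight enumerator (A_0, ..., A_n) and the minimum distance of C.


Weight distribution: A_0 = 1, A_1 = 1, A_2 = 1, A_3 = 1, A_4 = 2, A_5 = 2. Minimum distance d = 1.

Enumerate all 2^3 = 8 messages m ∈ F_2^3.
For each, compute codeword c = mG in F_2^6, then tally its weight.
  m = 000 → c = 000000, weight = 0.
  m = 100 → c = 110110, weight = 4.
  m = 010 → c = 111010, weight = 4.
  m = 110 → c = 001100, weight = 2.
  m = 001 → c = 000001, weight = 1.
  m = 101 → c = 110111, weight = 5.
  m = 011 → c = 111011, weight = 5.
  m = 111 → c = 001101, weight = 3.
Tally weights:
  weight 0: 1 codewords.
  weight 1: 1 codewords.
  weight 2: 1 codewords.
  weight 3: 1 codewords.
  weight 4: 2 codewords.
  weight 5: 2 codewords.
Minimum distance d = smallest w > 0 with A_w > 0 = 1.
Sanity: Σ A_w = 8 = 2^3 = 8 ✓.


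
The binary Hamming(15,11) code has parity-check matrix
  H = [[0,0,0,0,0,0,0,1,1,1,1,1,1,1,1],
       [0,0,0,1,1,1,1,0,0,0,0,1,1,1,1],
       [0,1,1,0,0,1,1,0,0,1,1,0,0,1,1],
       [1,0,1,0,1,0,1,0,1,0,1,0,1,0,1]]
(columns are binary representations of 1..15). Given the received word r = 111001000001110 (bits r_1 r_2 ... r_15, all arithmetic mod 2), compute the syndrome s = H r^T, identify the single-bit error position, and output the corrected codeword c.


s = (1, 0, 0, 1)^T, error position = 9, corrected codeword c = 111001001001110

Compute s = H r^T mod 2 one row at a time:
  s_1 = 0 + 0 + 0 + 0 + 1 + 1 + 1 + 0 = 3 ≡ 1 (mod 2).
  s_2 = 0 + 0 + 1 + 0 + 1 + 1 + 1 + 0 = 4 ≡ 0 (mod 2).
  s_3 = 1 + 1 + 1 + 0 + 0 + 0 + 1 + 0 = 4 ≡ 0 (mod 2).
  s_4 = 1 + 1 + 0 + 0 + 0 + 0 + 1 + 0 = 3 ≡ 1 (mod 2).
s = (1, 0, 0, 1)^T — this equals column 9 of H (binary 1001), so error is at position 9.
Correct: flip bit 9 of r = 111001000001110 to get c = 111001001001110.


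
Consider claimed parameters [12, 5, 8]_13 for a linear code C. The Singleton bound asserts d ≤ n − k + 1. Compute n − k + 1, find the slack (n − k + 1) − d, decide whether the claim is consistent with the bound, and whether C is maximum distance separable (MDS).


Singleton RHS = n − k + 1 = 8, slack = 0, bound satisfied, MDS.

Singleton bound: d ≤ n − k + 1.
Here n = 12, k = 5, so n − k + 1 = 8.
Given d = 8, check d ≤ 8: YES.
Slack = (n − k + 1) − d = 0.
The code is MDS (slack = 0).
Description: the claimed parameters are [12, 5, 8]_13; such a code would be MDS (meets Singleton bound).


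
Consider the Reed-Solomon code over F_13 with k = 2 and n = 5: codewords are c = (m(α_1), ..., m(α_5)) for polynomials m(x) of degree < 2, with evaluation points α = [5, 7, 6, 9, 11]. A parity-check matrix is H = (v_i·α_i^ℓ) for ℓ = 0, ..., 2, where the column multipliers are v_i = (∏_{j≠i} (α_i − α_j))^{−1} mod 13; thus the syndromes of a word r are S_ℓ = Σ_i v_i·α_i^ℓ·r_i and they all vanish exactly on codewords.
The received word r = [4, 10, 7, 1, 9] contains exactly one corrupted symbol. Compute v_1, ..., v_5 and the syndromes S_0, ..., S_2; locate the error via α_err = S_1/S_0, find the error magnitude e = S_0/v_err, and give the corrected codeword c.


S = (6, 2, 5), error at position 4, error magnitude e = 11, c = [4, 10, 7, 3, 9].

Step 1: column multipliers v_i = (∏_{j≠i}(α_i − α_j))^{−1} mod 13.
  i = 1 (α = 5): (5−7)(5−6)(5−9)(5−11) = (−2)·(−1)·(−4)·(−6) = 48 ≡ 9, so v_1 = 9^{−1} = 3 (mod 13).
  i = 2 (α = 7): (7−5)(7−6)(7−9)(7−11) = 2·1·(−2)·(−4) = 16 ≡ 3, so v_2 = 3^{−1} = 9 (mod 13).
  i = 3 (α = 6): (6−5)(6−7)(6−9)(6−11) = 1·(−1)·(−3)·(−5) = −15 ≡ 11, so v_3 = 11^{−1} = 6 (mod 13).
  i = 4 (α = 9): (9−5)(9−7)(9−6)(9−11) = 4·2·3·(−2) = −48 ≡ 4, so v_4 = 4^{−1} = 10 (mod 13).
  i = 5 (α = 11): (11−5)(11−7)(11−6)(11−9) = 6·4·5·2 = 240 ≡ 6, so v_5 = 6^{−1} = 11 (mod 13).
  v = [3, 9, 6, 10, 11].
Step 2: syndromes of r = [4, 10, 7, 1, 9] (all sums mod 13).
  S_0 = Σ v_i r_i = 3·4 + 9·10 + 6·7 + 10·1 + 11·9 = 253 ≡ 6.
  S_1 = Σ v_i α_i r_i = 3·5·4 + 9·7·10 + 6·6·7 + 10·9·1 + 11·11·9 = 2121 ≡ 2.
  α_i^2 mod 13 = [12, 10, 10, 3, 4].
  S_2 = Σ v_i α_i^2 r_i = 3·12·4 + 9·10·10 + 6·10·7 + 10·3·1 + 11·4·9 = 1890 ≡ 5.
  S = (6, 2, 5) ≠ 0, so r is not a codeword (an error is present).
Step 3: locate the error. For a single error e at position i, S_ℓ = v_i·e·α_i^ℓ, so α_err = S_1/S_0.
  S_0^{−1} = 6^{−1} = 11 (mod 13), so α_err = 2·11 = 22 ≡ 9 = α_4. Error position i = 4.
  Consistency check: S_2/S_1 = 5·7 = 35 ≡ 9 = α_err ✓ (single-error assumption holds).
Step 4: error magnitude e = S_0/v_4 = S_0·∏_{j≠4}(α_4 − α_j) = 6·4 = 24 ≡ 11 (mod 13).
Step 5: correct position 4: c_4 = r_4 − e = 1 − 11 ≡ 3 (mod 13). Hence c = [4, 10, 7, 3, 9].
  Check: interpolating c through the α_i gives m(x) = 2 + 3·x (degree < 2) with m(α_i) = c_i for every i, so c is indeed a codeword.


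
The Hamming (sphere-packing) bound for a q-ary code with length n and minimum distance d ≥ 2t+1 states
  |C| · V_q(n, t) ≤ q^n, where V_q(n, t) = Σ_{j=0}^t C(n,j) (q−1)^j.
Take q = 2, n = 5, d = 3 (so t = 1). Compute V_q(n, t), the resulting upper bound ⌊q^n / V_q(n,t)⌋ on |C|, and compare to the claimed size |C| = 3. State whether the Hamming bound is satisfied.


V_q(n, t) = 6, q^n = 32, Hamming bound = 5, |C| = 3 ≤ bound (satisfied).

Step 1: Compute V_q(n, t) = Σ_{j=0}^1 C(n, j) (q−1)^j.
  j = 0: C(5,0)·(1)^0 = 1·1 = 1.
  j = 1: C(5,1)·(1)^1 = 5·1 = 5.
  V_q(n, t) = 1 + 5 = 6.
Step 2: q^n = 2^5 = 32.
Step 3: Hamming bound ⌊q^n / V_q(n,t)⌋ = ⌊32/6⌋ = 5.
Step 4: Compare |C| = 3 to 5: satisfied.
The claimed |C| lies below the Hamming bound.


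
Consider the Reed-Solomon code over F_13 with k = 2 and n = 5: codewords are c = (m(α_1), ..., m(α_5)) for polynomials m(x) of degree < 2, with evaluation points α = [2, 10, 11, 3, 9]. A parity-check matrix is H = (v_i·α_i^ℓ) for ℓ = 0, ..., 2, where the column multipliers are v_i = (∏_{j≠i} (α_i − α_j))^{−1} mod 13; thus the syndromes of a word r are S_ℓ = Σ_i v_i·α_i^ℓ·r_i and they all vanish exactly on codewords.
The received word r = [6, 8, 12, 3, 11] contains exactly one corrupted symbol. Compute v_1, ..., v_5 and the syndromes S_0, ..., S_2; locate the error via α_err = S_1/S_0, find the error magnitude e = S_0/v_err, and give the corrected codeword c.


S = (7, 12, 2), error at position 3, error magnitude e = 7, c = [6, 8, 5, 3, 11].

Step 1: column multipliers v_i = (∏_{j≠i}(α_i − α_j))^{−1} mod 13.
  i = 1 (α = 2): (2−10)(2−11)(2−3)(2−9) = (−8)·(−9)·(−1)·(−7) = 504 ≡ 10, so v_1 = 10^{−1} = 4 (mod 13).
  i = 2 (α = 10): (10−2)(10−11)(10−3)(10−9) = 8·(−1)·7·1 = −56 ≡ 9, so v_2 = 9^{−1} = 3 (mod 13).
  i = 3 (α = 11): (11−2)(11−10)(11−3)(11−9) = 9·1·8·2 = 144 ≡ 1, so v_3 = 1^{−1} = 1 (mod 13).
  i = 4 (α = 3): (3−2)(3−10)(3−11)(3−9) = 1·(−7)·(−8)·(−6) = −336 ≡ 2, so v_4 = 2^{−1} = 7 (mod 13).
  i = 5 (α = 9): (9−2)(9−10)(9−11)(9−3) = 7·(−1)·(−2)·6 = 84 ≡ 6, so v_5 = 6^{−1} = 11 (mod 13).
  v = [4, 3, 1, 7, 11].
Step 2: syndromes of r = [6, 8, 12, 3, 11] (all sums mod 13).
  S_0 = Σ v_i r_i = 4·6 + 3·8 + 1·12 + 7·3 + 11·11 = 202 ≡ 7.
  S_1 = Σ v_i α_i r_i = 4·2·6 + 3·10·8 + 1·11·12 + 7·3·3 + 11·9·11 = 1572 ≡ 12.
  α_i^2 mod 13 = [4, 9, 4, 9, 3].
  S_2 = Σ v_i α_i^2 r_i = 4·4·6 + 3·9·8 + 1·4·12 + 7·9·3 + 11·3·11 = 912 ≡ 2.
  S = (7, 12, 2) ≠ 0, so r is not a codeword (an error is present).
Step 3: locate the error. For a single error e at position i, S_ℓ = v_i·e·α_i^ℓ, so α_err = S_1/S_0.
  S_0^{−1} = 7^{−1} = 2 (mod 13), so α_err = 12·2 = 24 ≡ 11 = α_3. Error position i = 3.
  Consistency check: S_2/S_1 = 2·12 = 24 ≡ 11 = α_err ✓ (single-error assumption holds).
Step 4: error magnitude e = S_0/v_3 = S_0·∏_{j≠3}(α_3 − α_j) = 7·1 = 7 ≡ 7 (mod 13).
Step 5: correct position 3: c_3 = r_3 − e = 12 − 7 ≡ 5 (mod 13). Hence c = [6, 8, 5, 3, 11].
  Check: interpolating c through the α_i gives m(x) = 12 + 10·x (degree < 2) with m(α_i) = c_i for every i, so c is indeed a codeword.
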